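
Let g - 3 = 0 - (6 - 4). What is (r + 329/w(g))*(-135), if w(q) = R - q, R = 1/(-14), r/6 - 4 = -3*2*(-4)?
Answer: 18774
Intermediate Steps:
r = 168 (r = 24 + 6*(-3*2*(-4)) = 24 + 6*(-6*(-4)) = 24 + 6*24 = 24 + 144 = 168)
g = 1 (g = 3 + (0 - (6 - 4)) = 3 + (0 - 1*2) = 3 + (0 - 2) = 3 - 2 = 1)
R = -1/14 ≈ -0.071429
w(q) = -1/14 - q
(r + 329/w(g))*(-135) = (168 + 329/(-1/14 - 1*1))*(-135) = (168 + 329/(-1/14 - 1))*(-135) = (168 + 329/(-15/14))*(-135) = (168 + 329*(-14/15))*(-135) = (168 - 4606/15)*(-135) = -2086/15*(-135) = 18774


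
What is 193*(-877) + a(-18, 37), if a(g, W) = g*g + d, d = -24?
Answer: -168961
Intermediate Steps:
a(g, W) = -24 + g² (a(g, W) = g*g - 24 = g² - 24 = -24 + g²)
193*(-877) + a(-18, 37) = 193*(-877) + (-24 + (-18)²) = -169261 + (-24 + 324) = -169261 + 300 = -168961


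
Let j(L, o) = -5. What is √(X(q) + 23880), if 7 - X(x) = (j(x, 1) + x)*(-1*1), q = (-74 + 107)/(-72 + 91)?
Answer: √8622029/19 ≈ 154.54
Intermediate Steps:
q = 33/19 ≈ 1.7368
X(x) = 2 + x (X(x) = 7 - (-5 + x)*(-1*1) = 7 - (-5 + x)*(-1) = 7 - (5 - x) = 7 + (-5 + x) = 2 + x)
√(X(q) + 23880) = √((2 + 33/19) + 23880) = √(71/19 + 23880) = √(453791/19) = √8622029/19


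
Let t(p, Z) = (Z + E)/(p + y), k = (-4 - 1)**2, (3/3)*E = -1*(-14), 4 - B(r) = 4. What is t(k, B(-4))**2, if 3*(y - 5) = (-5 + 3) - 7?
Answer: 196/729 ≈ 0.26886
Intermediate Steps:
B(r) = 0 (B(r) = 4 - 1*4 = 4 - 4 = 0)
E = 14 (E = -1*(-14) = 14)
y = 2 (y = 5 + ((-5 + 3) - 7)/3 = 5 + (-2 - 7)/3 = 5 + (1/3)*(-9) = 5 - 3 = 2)
k = 25 (k = (-5)**2 = 25)
t(p, Z) = (14 + Z)/(2 + p) (t(p, Z) = (Z + 14)/(p + 2) = (14 + Z)/(2 + p))
t(k, B(-4))**2 = ((14 + 0)/(2 + 25))**2 = (14/27)**2 = 196/729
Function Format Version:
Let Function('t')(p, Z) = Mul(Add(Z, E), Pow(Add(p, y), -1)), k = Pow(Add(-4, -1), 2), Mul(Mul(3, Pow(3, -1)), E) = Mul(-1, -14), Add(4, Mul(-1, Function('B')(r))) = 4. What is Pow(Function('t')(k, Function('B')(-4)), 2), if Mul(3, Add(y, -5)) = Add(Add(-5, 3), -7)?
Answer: Rational(196, 729) ≈ 0.26886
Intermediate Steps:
Function('B')(r) = 0 (Function('B')(r) = Add(4, Mul(-1, 4)) = Add(4, -4) = 0)
E = 14 (E = Mul(-1, -14) = 14)
y = 2 (y = Add(5, Mul(Rational(1, 3), Add(Add(-5, 3), -7))) = Add(5, Mul(Rational(1, 3), Add(-2, -7))) = Add(5, Mul(Rational(1, 3), -9)) = Add(5, -3) = 2)
k = 25 (k = Pow(-5, 2) = 25)
Function('t')(p, Z) = Mul(Pow(Add(2, p), -1), Add(14, Z)) (Function('t')(p, Z) = Mul(Add(Z, 14), Pow(Add(p, 2), -1)) = Mul(Add(14, Z), Pow(Add(2, p), -1)) = Mul(Pow(Add(2, p), -1), Add(14, Z)))
Pow(Function('t')(k, Function('B')(-4)), 2) = Pow(Mul(Pow(Add(2, 25), -1), Add(14, 0)), 2) = Pow(Mul(Pow(27, -1), 14), 2) = Pow(Mul(Rational(1, 27), 14), 2) = Pow(Rational(14, 27), 2) = Rational(196, 729)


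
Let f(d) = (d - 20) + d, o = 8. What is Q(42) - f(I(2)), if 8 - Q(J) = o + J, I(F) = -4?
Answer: -14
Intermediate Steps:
Q(J) = -J (Q(J) = 8 - (8 + J) = 8 + (-8 - J) = -J)
f(d) = -20 + 2*d (f(d) = (-20 + d) + d = -20 + 2*d)
Q(42) - f(I(2)) = -1*42 - (-20 + 2*(-4)) = -42 - (-20 - 8) = -42 - 1*(-28) = -42 + 28 = -14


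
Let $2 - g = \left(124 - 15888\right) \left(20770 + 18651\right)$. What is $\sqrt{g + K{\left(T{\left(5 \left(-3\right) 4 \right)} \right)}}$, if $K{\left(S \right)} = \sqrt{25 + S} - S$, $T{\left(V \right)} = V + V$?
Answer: $\sqrt{621432766 + i \sqrt{95}} \approx 24929.0 + 0.0002 i$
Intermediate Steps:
$g = 621432646$ ($g = 2 - \left(124 - 15888\right) \left(20770 + 18651\right) = 2 - \left(-15764\right) 39421 = 2 - -621432644 = 2 + 621432644 = 621432646$)
$T{\left(V \right)} = 2 V$
$\sqrt{g + K{\left(T{\left(5 \left(-3\right) 4 \right)} \right)}} = \sqrt{621432646 - \left(- \sqrt{25 + 2 \cdot 5 \left(-3\right) 4} + 2 \cdot 5 \left(-3\right) 4\right)} = \sqrt{621432646 - \left(- \sqrt{25 + 2 \left(\left(-15\right) 4\right)} + 2 \left(-15\right) 4\right)} = \sqrt{621432646 + \left(\sqrt{25 + 2 \left(-60\right)} - 2 \left(-60\right)\right)} = \sqrt{621432646 + \left(\sqrt{25 - 120} - -120\right)} = \sqrt{621432646 + \left(\sqrt{-95} + 120\right)} = \sqrt{621432646 + \left(i \sqrt{95} + 120\right)} = \sqrt{621432646 + \left(120 + i \sqrt{95}\right)} = \sqrt{621432766 + i \sqrt{95}}$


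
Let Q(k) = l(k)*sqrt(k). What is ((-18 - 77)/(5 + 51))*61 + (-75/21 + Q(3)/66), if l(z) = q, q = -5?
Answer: -5995/56 - 5*sqrt(3)/66 ≈ -107.18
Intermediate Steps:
l(z) = -5
Q(k) = -5*sqrt(k)
((-18 - 77)/(5 + 51))*61 + (-75/21 + Q(3)/66) = ((-18 - 77)/(5 + 51))*61 + (-75/21 - 5*sqrt(3)/66) = -95/56*61 + (-75*1/21 - 5*sqrt(3)*(1/66)) = -95*1/56*61 + (-25/7 - 5*sqrt(3)/66) = -95/56*61 + (-25/7 - 5*sqrt(3)/66) = -5795/56 + (-25/7 - 5*sqrt(3)/66) = -5995/56 - 5*sqrt(3)/66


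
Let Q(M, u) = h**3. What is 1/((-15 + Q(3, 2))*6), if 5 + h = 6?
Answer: -1/84 ≈ -0.011905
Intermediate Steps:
h = 1 (h = -5 + 6 = 1)
Q(M, u) = 1 (Q(M, u) = 1**3 = 1)
1/((-15 + Q(3, 2))*6) = 1/((-15 + 1)*6) = 1/(-14*6) = 1/(-84) = -1/84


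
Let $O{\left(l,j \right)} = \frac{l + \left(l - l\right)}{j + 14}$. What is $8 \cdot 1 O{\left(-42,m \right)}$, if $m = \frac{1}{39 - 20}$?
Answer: $- \frac{2128}{89} \approx -23.91$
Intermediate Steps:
$m = \frac{1}{19} \approx 0.052632$
$O{\left(l,j \right)} = \frac{l}{14 + j}$ ($O{\left(l,j \right)} = \frac{l + 0}{14 + j} = \frac{l}{14 + j}$)
$8 \cdot 1 O{\left(-42,m \right)} = 8 \cdot 1 \left(- \frac{42}{14 + \frac{1}{19}}\right) = 8 \left(- \frac{42}{\frac{267}{19}}\right) = 8 \left(\left(-42\right) \frac{19}{267}\right) = 8 \left(- \frac{266}{89}\right) = - \frac{2128}{89}$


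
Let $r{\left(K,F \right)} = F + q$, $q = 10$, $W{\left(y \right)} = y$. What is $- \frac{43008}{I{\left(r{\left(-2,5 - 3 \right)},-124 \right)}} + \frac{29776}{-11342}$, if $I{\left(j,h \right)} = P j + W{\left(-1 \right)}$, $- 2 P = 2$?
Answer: $\frac{243704824}{73723} \approx 3305.7$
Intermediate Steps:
$P = -1$ ($P = \left(- \frac{1}{2}\right) 2 = -1$)
$r{\left(K,F \right)} = 10 + F$ ($r{\left(K,F \right)} = F + 10 = 10 + F$)
$I{\left(j,h \right)} = -1 - j$ ($I{\left(j,h \right)} = - j - 1 = -1 - j$)
$- \frac{43008}{I{\left(r{\left(-2,5 - 3 \right)},-124 \right)}} + \frac{29776}{-11342} = - \frac{43008}{-1 - \left(10 + \left(5 - 3\right)\right)} + \frac{29776}{-11342} = - \frac{43008}{-1 - \left(10 + 2\right)} + 29776 \left(- \frac{1}{11342}\right) = - \frac{43008}{-1 - 12} - \frac{14888}{5671} = - \frac{43008}{-13} - \frac{14888}{5671} = \left(-43008\right) \left(- \frac{1}{13}\right) - \frac{14888}{5671} = \frac{43008}{13} - \frac{14888}{5671} = \frac{243704824}{73723}$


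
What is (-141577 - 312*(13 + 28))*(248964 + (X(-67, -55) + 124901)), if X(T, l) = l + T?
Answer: -57694333167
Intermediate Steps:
X(T, l) = T + l
(-141577 - 312*(13 + 28))*(248964 + (X(-67, -55) + 124901)) = (-141577 - 312*(13 + 28))*(248964 + ((-67 - 55) + 124901)) = (-141577 - 312*41)*(248964 + (-122 + 124901)) = (-141577 - 12792)*(248964 + 124779) = -154369*373743 = -57694333167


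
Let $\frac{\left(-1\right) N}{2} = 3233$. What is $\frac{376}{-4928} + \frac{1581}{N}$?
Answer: $- \frac{638899}{1991528} \approx -0.32081$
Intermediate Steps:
$N = -6466$ ($N = \left(-2\right) 3233 = -6466$)
$\frac{376}{-4928} + \frac{1581}{N} = \frac{376}{-4928} + \frac{1581}{-6466} = 376 \left(- \frac{1}{4928}\right) + 1581 \left(- \frac{1}{6466}\right) = - \frac{47}{616} - \frac{1581}{6466} = - \frac{638899}{1991528}$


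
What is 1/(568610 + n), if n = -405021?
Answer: 1/163589 ≈ 6.1129e-6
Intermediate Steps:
1/(568610 + n) = 1/(568610 - 405021) = 1/163589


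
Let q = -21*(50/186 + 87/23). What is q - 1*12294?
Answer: -8826284/713 ≈ -12379.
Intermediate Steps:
q = -60662/713 (q = -21*(50*(1/186) + 87*(1/23)) = -21*(25/93 + 87/23) = -21*8666/2139 = -60662/713 ≈ -85.080)
q - 1*12294 = -60662/713 - 1*12294 = -60662/713 - 12294 = -8826284/713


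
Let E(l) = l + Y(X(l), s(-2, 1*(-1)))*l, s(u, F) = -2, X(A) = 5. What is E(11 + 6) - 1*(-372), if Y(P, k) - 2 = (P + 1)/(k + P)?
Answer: 457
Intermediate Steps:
Y(P, k) = 2 + (1 + P)/(P + k) (Y(P, k) = 2 + (P + 1)/(k + P) = 2 + (1 + P)/(P + k))
E(l) = 5*l (E(l) = l + ((1 + 2*(-2) + 3*5)/(5 - 2))*l = l + ((1 - 4 + 15)/3)*l = l + ((1/3)*12)*l = l + 4*l = 5*l)
E(11 + 6) - 1*(-372) = 5*(11 + 6) - 1*(-372) = 5*17 + 372 = 85 + 372 = 457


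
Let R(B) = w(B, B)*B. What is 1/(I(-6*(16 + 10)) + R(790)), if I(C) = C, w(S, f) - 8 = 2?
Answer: 1/7744 ≈ 0.00012913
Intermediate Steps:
w(S, f) = 10 (w(S, f) = 8 + 2 = 10)
R(B) = 10*B
1/(I(-6*(16 + 10)) + R(790)) = 1/(-6*(16 + 10) + 10*790) = 1/(-6*26 + 7900) = 1/(-156 + 7900) = 1/7744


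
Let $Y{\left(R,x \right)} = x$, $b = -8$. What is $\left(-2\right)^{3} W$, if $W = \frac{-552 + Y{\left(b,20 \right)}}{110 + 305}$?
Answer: $\frac{4256}{415} \approx 10.255$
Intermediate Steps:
$W = - \frac{532}{415}$ ($W = \frac{-552 + 20}{110 + 305} = - \frac{532}{415} \approx -1.2819$)
$\left(-2\right)^{3} W = \left(-2\right)^{3} \left(- \frac{532}{415}\right) = \left(-8\right) \left(- \frac{532}{415}\right) = \frac{4256}{415}$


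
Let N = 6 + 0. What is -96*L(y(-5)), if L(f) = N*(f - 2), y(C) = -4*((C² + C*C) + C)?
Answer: 104832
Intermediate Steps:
N = 6
y(C) = -8*C² - 4*C (y(C) = -4*((C² + C²) + C) = -4*(2*C² + C) = -4*(C + 2*C²) = -8*C² - 4*C)
L(f) = -12 + 6*f (L(f) = 6*(f - 2) = 6*(-2 + f) = -12 + 6*f)
-96*L(y(-5)) = -96*(-12 + 6*(-4*(-5)*(1 + 2*(-5)))) = -96*(-12 + 6*(-4*(-5)*(1 - 10))) = -96*(-12 + 6*(-4*(-5)*(-9))) = -96*(-12 + 6*(-180)) = -96*(-12 - 1080) = -96*(-1092) = 104832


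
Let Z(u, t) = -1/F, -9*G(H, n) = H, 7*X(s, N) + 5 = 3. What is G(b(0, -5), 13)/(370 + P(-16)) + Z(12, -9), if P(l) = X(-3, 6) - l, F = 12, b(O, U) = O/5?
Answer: -1/12 ≈ -0.083333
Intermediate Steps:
b(O, U) = O/5 (b(O, U) = O*(⅕) = O/5)
X(s, N) = -2/7 (X(s, N) = -5/7 + (⅐)*3 = -5/7 + 3/7 = -2/7)
P(l) = -2/7 - l
G(H, n) = -H/9
Z(u, t) = -1/12
G(b(0, -5), 13)/(370 + P(-16)) + Z(12, -9) = (-0/45)/(370 + (-2/7 - 1*(-16))) - 1/12 = (-⅑*0)/(370 + (-2/7 + 16)) - 1/12 = 0/(370 + 110/7) - 1/12 = 0/(2700/7) - 1/12 = (7/2700)*0 - 1/12 = 0 - 1/12 = -1/12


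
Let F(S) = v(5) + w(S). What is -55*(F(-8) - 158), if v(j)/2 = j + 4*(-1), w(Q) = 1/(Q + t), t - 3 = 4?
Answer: 8635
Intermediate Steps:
t = 7 (t = 3 + 4 = 7)
w(Q) = 1/(7 + Q) (w(Q) = 1/(Q + 7) = 1/(7 + Q))
v(j) = -8 + 2*j (v(j) = 2*(j + 4*(-1)) = 2*(j - 4) = 2*(-4 + j) = -8 + 2*j)
F(S) = 2 + 1/(7 + S) (F(S) = (-8 + 2*5) + 1/(7 + S) = (-8 + 10) + 1/(7 + S) = 2 + 1/(7 + S))
-55*(F(-8) - 158) = -55*((15 + 2*(-8))/(7 - 8) - 158) = -55*((15 - 16)/(-1) - 158) = -55*(-1*(-1) - 158) = -55*(1 - 158) = -55*(-157) = 8635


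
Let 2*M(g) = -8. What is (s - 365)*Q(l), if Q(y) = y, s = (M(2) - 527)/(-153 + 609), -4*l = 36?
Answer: 500913/152 ≈ 3295.5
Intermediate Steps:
l = -9 (l = -¼*36 = -9)
M(g) = -4 (M(g) = (½)*(-8) = -4)
s = -177/152 (s = (-4 - 527)/(-153 + 609) = -531/456 = -531*1/456 = -177/152 ≈ -1.1645)
(s - 365)*Q(l) = (-177/152 - 365)*(-9) = -55657/152*(-9) = 500913/152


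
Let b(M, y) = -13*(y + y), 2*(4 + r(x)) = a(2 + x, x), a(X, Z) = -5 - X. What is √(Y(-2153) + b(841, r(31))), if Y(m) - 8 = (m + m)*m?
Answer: 8*√144866 ≈ 3044.9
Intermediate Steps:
Y(m) = 8 + 2*m² (Y(m) = 8 + (m + m)*m = 8 + (2*m)*m = 8 + 2*m²)
r(x) = -15/2 - x/2 (r(x) = -4 + (-5 - (2 + x))/2 = -4 + (-5 + (-2 - x))/2 = -4 + (-7 - x)/2 = -4 + (-7/2 - x/2) = -15/2 - x/2)
b(M, y) = -26*y
√(Y(-2153) + b(841, r(31))) = √((8 + 2*(-2153)²) - 26*(-15/2 - ½*31)) = √((8 + 2*4635409) - 26*(-15/2 - 31/2)) = √((8 + 9270818) - 26*(-23)) = √(9270826 + 598) = √9271424 = 8*√144866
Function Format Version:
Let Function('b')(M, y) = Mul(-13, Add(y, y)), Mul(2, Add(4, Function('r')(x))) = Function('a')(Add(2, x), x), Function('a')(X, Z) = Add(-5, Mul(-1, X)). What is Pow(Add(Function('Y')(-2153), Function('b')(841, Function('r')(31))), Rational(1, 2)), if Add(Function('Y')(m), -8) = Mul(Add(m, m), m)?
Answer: Mul(8, Pow(144866, Rational(1, 2))) ≈ 3044.9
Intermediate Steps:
Function('Y')(m) = Add(8, Mul(2, Pow(m, 2))) (Function('Y')(m) = Add(8, Mul(Add(m, m), m)) = Add(8, Mul(Mul(2, m), m)) = Add(8, Mul(2, Pow(m, 2))))
Function('r')(x) = Add(Rational(-15, 2), Mul(Rational(-1, 2), x)) (Function('r')(x) = Add(-4, Mul(Rational(1, 2), Add(-5, Mul(-1, Add(2, x))))) = Add(-4, Mul(Rational(1, 2), Add(-5, Add(-2, Mul(-1, x))))) = Add(-4, Mul(Rational(1, 2), Add(-7, Mul(-1, x)))) = Add(-4, Add(Rational(-7, 2), Mul(Rational(-1, 2), x))) = Add(Rational(-15, 2), Mul(Rational(-1, 2), x)))
Function('b')(M, y) = Mul(-26, y) (Function('b')(M, y) = Mul(-13, Mul(2, y)) = Mul(-26, y))
Pow(Add(Function('Y')(-2153), Function('b')(841, Function('r')(31))), Rational(1, 2)) = Pow(Add(Add(8, Mul(2, Pow(-2153, 2))), Mul(-26, Add(Rational(-15, 2), Mul(Rational(-1, 2), 31)))), Rational(1, 2)) = Pow(Add(Add(8, Mul(2, 4635409)), Mul(-26, Add(Rational(-15, 2), Rational(-31, 2)))), Rational(1, 2)) = Pow(Add(Add(8, 9270818), Mul(-26, -23)), Rational(1, 2)) = Pow(Add(9270826, 598), Rational(1, 2)) = Pow(9271424, Rational(1, 2)) = Mul(8, Pow(144866, Rational(1, 2)))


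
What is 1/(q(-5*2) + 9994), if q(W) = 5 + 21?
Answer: 1/10020 ≈ 9.9800e-5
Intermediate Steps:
q(W) = 26
1/(q(-5*2) + 9994) = 1/(26 + 9994) = 1/10020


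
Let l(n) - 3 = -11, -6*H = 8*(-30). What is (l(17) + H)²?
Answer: 1024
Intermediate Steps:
H = 40 (H = -4*(-30)/3 = -⅙*(-240) = 40)
l(n) = -8 (l(n) = 3 - 11 = -8)
(l(17) + H)² = (-8 + 40)² = 32² = 1024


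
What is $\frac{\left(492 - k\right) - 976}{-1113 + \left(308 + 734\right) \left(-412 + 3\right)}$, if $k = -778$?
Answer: $- \frac{294}{427291} \approx -0.00068806$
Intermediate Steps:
$\frac{\left(492 - k\right) - 976}{-1113 + \left(308 + 734\right) \left(-412 + 3\right)} = \frac{\left(492 - -778\right) - 976}{-1113 + \left(308 + 734\right) \left(-412 + 3\right)} = \frac{\left(492 + 778\right) - 976}{-1113 + 1042 \left(-409\right)} = \frac{1270 - 976}{-1113 - 426178} = \frac{294}{-427291} = 294 \left(- \frac{1}{427291}\right) = - \frac{294}{427291}$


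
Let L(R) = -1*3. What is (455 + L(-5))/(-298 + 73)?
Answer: -452/225 ≈ -2.0089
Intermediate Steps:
L(R) = -3
(455 + L(-5))/(-298 + 73) = (455 - 3)/(-298 + 73) = 452/(-225) = 452*(-1/225) = -452/225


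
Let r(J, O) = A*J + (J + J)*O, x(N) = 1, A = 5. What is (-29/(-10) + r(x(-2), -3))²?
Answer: 361/100 ≈ 3.6100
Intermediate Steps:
r(J, O) = 5*J + 2*J*O (r(J, O) = 5*J + (J + J)*O = 5*J + (2*J)*O = 5*J + 2*J*O)
(-29/(-10) + r(x(-2), -3))² = (-29/(-10) + 1*(5 + 2*(-3)))² = (-29*(-⅒) + 1*(5 - 6))² = (29/10 + 1*(-1))² = (29/10 - 1)² = (19/10)² = 361/100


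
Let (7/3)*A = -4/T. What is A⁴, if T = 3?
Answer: 256/2401 ≈ 0.10662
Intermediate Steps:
A = -4/7 (A = 3*(-4/3)/7 = 3*(-4*⅓)/7 = (3/7)*(-4/3) = -4/7 ≈ -0.57143)
A⁴ = (-4/7)⁴ = 256/2401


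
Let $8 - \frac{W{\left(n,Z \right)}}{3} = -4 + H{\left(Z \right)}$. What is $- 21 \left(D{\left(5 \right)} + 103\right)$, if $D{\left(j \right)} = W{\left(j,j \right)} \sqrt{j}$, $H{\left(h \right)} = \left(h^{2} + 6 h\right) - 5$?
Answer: $-2163 + 2394 \sqrt{5} \approx 3190.1$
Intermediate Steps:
$H{\left(h \right)} = -5 + h^{2} + 6 h$
$W{\left(n,Z \right)} = 51 - 18 Z - 3 Z^{2}$ ($W{\left(n,Z \right)} = 24 - 3 \left(-4 + \left(-5 + Z^{2} + 6 Z\right)\right) = 24 - 3 \left(-9 + Z^{2} + 6 Z\right) = 24 - \left(-27 + 3 Z^{2} + 18 Z\right) = 51 - 18 Z - 3 Z^{2}$)
$D{\left(j \right)} = \sqrt{j} \left(51 - 18 j - 3 j^{2}\right)$ ($D{\left(j \right)} = \left(51 - 18 j - 3 j^{2}\right) \sqrt{j} = \sqrt{j} \left(51 - 18 j - 3 j^{2}\right)$)
$- 21 \left(D{\left(5 \right)} + 103\right) = - 21 \left(3 \sqrt{5} \left(17 - 5^{2} - 30\right) + 103\right) = - 21 \left(3 \sqrt{5} \left(17 - 25 - 30\right) + 103\right) = - 21 \left(3 \sqrt{5} \left(-38\right) + 103\right) = - 21 \left(- 114 \sqrt{5} + 103\right) = - 21 \left(103 - 114 \sqrt{5}\right) = -2163 + 2394 \sqrt{5}$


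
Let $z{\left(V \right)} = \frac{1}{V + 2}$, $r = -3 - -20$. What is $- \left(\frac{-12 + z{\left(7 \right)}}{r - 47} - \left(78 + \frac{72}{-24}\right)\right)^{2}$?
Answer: $- \frac{405740449}{72900} \approx -5565.7$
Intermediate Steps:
$r = 17$ ($r = -3 + 20 = 17$)
$z{\left(V \right)} = \frac{1}{2 + V}$
$- \left(\frac{-12 + z{\left(7 \right)}}{r - 47} - \left(78 + \frac{72}{-24}\right)\right)^{2} = - \left(\frac{-12 + \frac{1}{2 + 7}}{17 - 47} - \left(78 + \frac{72}{-24}\right)\right)^{2} = - \left(\frac{-12 + \frac{1}{9}}{-30} - \left(78 + 72 \left(- \frac{1}{24}\right)\right)\right)^{2} = - \left(\left(-12 + \frac{1}{9}\right) \left(- \frac{1}{30}\right) - 75\right)^{2} = - \left(\left(- \frac{107}{9}\right) \left(- \frac{1}{30}\right) + \left(-78 + 3\right)\right)^{2} = - \left(\frac{107}{270} - 75\right)^{2} = - \left(- \frac{20143}{270}\right)^{2} = \left(-1\right) \frac{405740449}{72900} = - \frac{405740449}{72900}$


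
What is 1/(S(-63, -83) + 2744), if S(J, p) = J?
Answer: 1/2681 ≈ 0.00037300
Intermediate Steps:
1/(S(-63, -83) + 2744) = 1/(-63 + 2744) = 1/2681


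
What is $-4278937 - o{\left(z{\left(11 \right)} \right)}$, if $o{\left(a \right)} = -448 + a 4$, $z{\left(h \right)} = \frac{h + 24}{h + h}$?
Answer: $- \frac{47063449}{11} \approx -4.2785 \cdot 10^{6}$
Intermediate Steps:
$z{\left(h \right)} = \frac{24 + h}{2 h}$
$o{\left(a \right)} = -448 + 4 a$
$-4278937 - o{\left(z{\left(11 \right)} \right)} = -4278937 - \left(-448 + 4 \frac{24 + 11}{2 \cdot 11}\right) = -4278937 - \left(-448 + 4 \cdot \frac{1}{2} \cdot \frac{1}{11} \cdot 35\right) = -4278937 - \left(-448 + 4 \cdot \frac{35}{22}\right) = -4278937 - \left(-448 + \frac{70}{11}\right) = -4278937 - - \frac{4858}{11} = -4278937 + \frac{4858}{11} = - \frac{47063449}{11}$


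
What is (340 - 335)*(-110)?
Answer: -550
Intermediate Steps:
(340 - 335)*(-110) = 5*(-110) = -550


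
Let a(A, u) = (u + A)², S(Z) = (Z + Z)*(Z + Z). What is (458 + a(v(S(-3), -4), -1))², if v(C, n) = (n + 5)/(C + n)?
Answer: 220855822209/1048576 ≈ 2.1062e+5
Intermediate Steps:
S(Z) = 4*Z² (S(Z) = (2*Z)*(2*Z) = 4*Z²)
v(C, n) = (5 + n)/(C + n)
a(A, u) = (A + u)²
(458 + a(v(S(-3), -4), -1))² = (458 + ((5 - 4)/(4*(-3)² - 4) - 1)²)² = (458 + (1/(4*9 - 4) - 1)²)² = (458 + (1/(36 - 4) - 1)²)² = (458 + (1/32 - 1)²)² = (458 + (-31/32)²)² = (458 + 961/1024)² = (469953/1024)² = 220855822209/1048576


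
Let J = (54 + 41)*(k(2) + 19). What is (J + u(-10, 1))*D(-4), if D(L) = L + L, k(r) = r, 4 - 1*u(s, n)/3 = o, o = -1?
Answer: -16080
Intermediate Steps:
u(s, n) = 15 (u(s, n) = 12 - 3*(-1) = 12 + 3 = 15)
D(L) = 2*L
J = 1995 (J = (54 + 41)*(2 + 19) = 95*21 = 1995)
(J + u(-10, 1))*D(-4) = (1995 + 15)*(2*(-4)) = 2010*(-8) = -16080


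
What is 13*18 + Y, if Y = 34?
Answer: 268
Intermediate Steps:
13*18 + Y = 13*18 + 34 = 234 + 34 = 268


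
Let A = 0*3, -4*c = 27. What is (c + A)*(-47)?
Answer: 1269/4 ≈ 317.25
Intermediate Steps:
c = -27/4 (c = -¼*27 = -27/4 ≈ -6.7500)
A = 0
(c + A)*(-47) = (-27/4 + 0)*(-47) = -27/4*(-47) = 1269/4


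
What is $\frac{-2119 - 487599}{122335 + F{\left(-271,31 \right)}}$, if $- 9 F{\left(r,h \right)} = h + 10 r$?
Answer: $- \frac{734577}{183949} \approx -3.9934$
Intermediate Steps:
$F{\left(r,h \right)} = - \frac{10 r}{9} - \frac{h}{9}$ ($F{\left(r,h \right)} = - \frac{h + 10 r}{9} = - \frac{10 r}{9} - \frac{h}{9}$)
$\frac{-2119 - 487599}{122335 + F{\left(-271,31 \right)}} = \frac{-2119 - 487599}{122335 - - \frac{893}{3}} = - \frac{489718}{122335 + \left(\frac{2710}{9} - \frac{31}{9}\right)} = - \frac{489718}{122335 + \frac{893}{3}} = - \frac{489718}{\frac{367898}{3}} = \left(-489718\right) \frac{3}{367898} = - \frac{734577}{183949}$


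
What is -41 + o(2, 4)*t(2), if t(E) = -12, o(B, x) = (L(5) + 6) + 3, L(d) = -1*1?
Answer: -137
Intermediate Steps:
L(d) = -1
o(B, x) = 8 (o(B, x) = (-1 + 6) + 3 = 5 + 3 = 8)
-41 + o(2, 4)*t(2) = -41 + 8*(-12) = -41 - 96 = -137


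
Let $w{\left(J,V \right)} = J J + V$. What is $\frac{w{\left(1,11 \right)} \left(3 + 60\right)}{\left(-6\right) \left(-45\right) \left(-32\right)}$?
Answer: $- \frac{7}{80} \approx -0.0875$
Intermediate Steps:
$w{\left(J,V \right)} = V + J^{2}$ ($w{\left(J,V \right)} = J^{2} + V = V + J^{2}$)
$\frac{w{\left(1,11 \right)} \left(3 + 60\right)}{\left(-6\right) \left(-45\right) \left(-32\right)} = \frac{\left(11 + 1^{2}\right) \left(3 + 60\right)}{\left(-6\right) \left(-45\right) \left(-32\right)} = \frac{\left(11 + 1\right) 63}{270 \left(-32\right)} = \frac{12 \cdot 63}{-8640} = 756 \left(- \frac{1}{8640}\right) = - \frac{7}{80}$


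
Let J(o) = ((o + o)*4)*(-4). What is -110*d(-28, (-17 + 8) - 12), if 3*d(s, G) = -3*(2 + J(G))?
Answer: 74140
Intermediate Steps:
J(o) = -32*o (J(o) = ((2*o)*4)*(-4) = (8*o)*(-4) = -32*o)
d(s, G) = -2 + 32*G (d(s, G) = (-3*(2 - 32*G))/3 = (-6 + 96*G)/3 = -2 + 32*G)
-110*d(-28, (-17 + 8) - 12) = -110*(-2 + 32*((-17 + 8) - 12)) = -110*(-2 + 32*(-9 - 12)) = -110*(-2 + 32*(-21)) = -110*(-2 - 672) = -110*(-674) = 74140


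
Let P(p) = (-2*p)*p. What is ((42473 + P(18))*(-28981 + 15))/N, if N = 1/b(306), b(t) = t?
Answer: -370719902700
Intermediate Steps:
P(p) = -2*p**2
N = 1/306 ≈ 0.0032680
((42473 + P(18))*(-28981 + 15))/N = ((42473 - 2*18**2)*(-28981 + 15))/(1/306) = ((42473 - 2*324)*(-28966))*306 = ((42473 - 648)*(-28966))*306 = (41825*(-28966))*306 = -1211502950*306 = -370719902700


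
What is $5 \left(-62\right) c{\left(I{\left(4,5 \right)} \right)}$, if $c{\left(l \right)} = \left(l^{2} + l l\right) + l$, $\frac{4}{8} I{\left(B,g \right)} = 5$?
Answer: $-65100$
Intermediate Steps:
$I{\left(B,g \right)} = 10$ ($I{\left(B,g \right)} = 2 \cdot 5 = 10$)
$c{\left(l \right)} = l + 2 l^{2}$ ($c{\left(l \right)} = \left(l^{2} + l^{2}\right) + l = 2 l^{2} + l = l + 2 l^{2}$)
$5 \left(-62\right) c{\left(I{\left(4,5 \right)} \right)} = 5 \left(-62\right) 10 \left(1 + 2 \cdot 10\right) = - 310 \cdot 10 \left(1 + 20\right) = - 310 \cdot 10 \cdot 21 = \left(-310\right) 210 = -65100$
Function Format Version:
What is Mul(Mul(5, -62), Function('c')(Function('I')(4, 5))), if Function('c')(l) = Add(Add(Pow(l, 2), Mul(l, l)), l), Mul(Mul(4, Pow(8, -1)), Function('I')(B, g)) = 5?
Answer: -65100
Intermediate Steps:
Function('I')(B, g) = 10 (Function('I')(B, g) = Mul(2, 5) = 10)
Function('c')(l) = Add(l, Mul(2, Pow(l, 2))) (Function('c')(l) = Add(Add(Pow(l, 2), Pow(l, 2)), l) = Add(Mul(2, Pow(l, 2)), l) = Add(l, Mul(2, Pow(l, 2))))
Mul(Mul(5, -62), Function('c')(Function('I')(4, 5))) = Mul(Mul(5, -62), Mul(10, Add(1, Mul(2, 10)))) = Mul(-310, Mul(10, Add(1, 20))) = Mul(-310, Mul(10, 21)) = Mul(-310, 210) = -65100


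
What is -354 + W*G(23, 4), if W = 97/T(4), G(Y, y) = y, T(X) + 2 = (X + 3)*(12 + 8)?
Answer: -24232/69 ≈ -351.19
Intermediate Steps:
T(X) = 58 + 20*X (T(X) = -2 + (X + 3)*(12 + 8) = -2 + (3 + X)*20 = -2 + (60 + 20*X) = 58 + 20*X)
W = 97/138 (W = 97/(58 + 20*4) = 97/(58 + 80) = 97/138 ≈ 0.70290)
-354 + W*G(23, 4) = -354 + (97/138)*4 = -354 + 194/69 = -24232/69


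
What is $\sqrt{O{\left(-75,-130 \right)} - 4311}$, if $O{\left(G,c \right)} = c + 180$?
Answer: $i \sqrt{4261} \approx 65.276 i$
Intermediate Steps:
$O{\left(G,c \right)} = 180 + c$
$\sqrt{O{\left(-75,-130 \right)} - 4311} = \sqrt{\left(180 - 130\right) - 4311} = \sqrt{50 - 4311} = \sqrt{-4261} = i \sqrt{4261}$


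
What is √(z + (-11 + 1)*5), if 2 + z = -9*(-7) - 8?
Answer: √3 ≈ 1.7320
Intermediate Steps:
z = 53 (z = -2 + (-9*(-7) - 8) = -2 + (63 - 8) = -2 + 55 = 53)
√(z + (-11 + 1)*5) = √(53 + (-11 + 1)*5) = √(53 - 10*5) = √(53 - 50) = √3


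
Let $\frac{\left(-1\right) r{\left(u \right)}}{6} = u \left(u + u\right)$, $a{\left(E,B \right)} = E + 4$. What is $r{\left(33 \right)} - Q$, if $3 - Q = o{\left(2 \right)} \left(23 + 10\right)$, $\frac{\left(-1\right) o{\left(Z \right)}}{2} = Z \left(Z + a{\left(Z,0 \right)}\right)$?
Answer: $-14127$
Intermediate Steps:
$a{\left(E,B \right)} = 4 + E$
$o{\left(Z \right)} = - 2 Z \left(4 + 2 Z\right)$ ($o{\left(Z \right)} = - 2 Z \left(Z + \left(4 + Z\right)\right) = - 2 Z \left(4 + 2 Z\right)$)
$r{\left(u \right)} = - 12 u^{2}$ ($r{\left(u \right)} = - 6 u \left(u + u\right) = - 6 u 2 u = - 6 \cdot 2 u^{2} = - 12 u^{2}$)
$Q = 1059$ ($Q = 3 - \left(-4\right) 2 \left(2 + 2\right) \left(23 + 10\right) = 3 - \left(-4\right) 2 \cdot 4 \cdot 33 = 3 - \left(-32\right) 33 = 3 - -1056 = 3 + 1056 = 1059$)
$r{\left(33 \right)} - Q = - 12 \cdot 33^{2} - 1059 = \left(-12\right) 1089 - 1059 = -13068 - 1059 = -14127$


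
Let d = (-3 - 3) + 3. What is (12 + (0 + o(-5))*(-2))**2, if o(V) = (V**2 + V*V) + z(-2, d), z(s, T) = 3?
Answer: 8836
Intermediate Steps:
d = -3 (d = -6 + 3 = -3)
o(V) = 3 + 2*V**2 (o(V) = (V**2 + V*V) + 3 = (V**2 + V**2) + 3 = 2*V**2 + 3 = 3 + 2*V**2)
(12 + (0 + o(-5))*(-2))**2 = (12 + (0 + (3 + 2*(-5)**2))*(-2))**2 = (12 + (0 + (3 + 2*25))*(-2))**2 = (12 + (0 + (3 + 50))*(-2))**2 = (12 + (0 + 53)*(-2))**2 = (12 + 53*(-2))**2 = (12 - 106)**2 = (-94)**2 = 8836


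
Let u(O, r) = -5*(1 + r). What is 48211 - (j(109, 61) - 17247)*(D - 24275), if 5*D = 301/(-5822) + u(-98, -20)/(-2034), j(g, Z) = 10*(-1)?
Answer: -6200233832103907/14802435 ≈ -4.1887e+8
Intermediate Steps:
u(O, r) = -5 - 5*r
j(g, Z) = -10
D = -291331/14802435 (D = (301/(-5822) + (-5 - 5*(-20))/(-2034))/5 = (301*(-1/5822) + (-5 + 100)*(-1/2034))/5 = (-301/5822 + 95*(-1/2034))/5 = (-301/5822 - 95/2034)/5 = (⅕)*(-291331/2960487) = -291331/14802435 ≈ -0.019681)
48211 - (j(109, 61) - 17247)*(D - 24275) = 48211 - (-10 - 17247)*(-291331/14802435 - 24275) = 48211 - (-17257)*(-359329400956)/14802435 = 48211 - 1*6200947472297692/14802435 = 48211 - 6200947472297692/14802435 = -6200233832103907/14802435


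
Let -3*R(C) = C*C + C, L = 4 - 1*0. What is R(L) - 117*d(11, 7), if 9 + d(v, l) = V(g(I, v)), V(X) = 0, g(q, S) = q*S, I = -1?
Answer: 3139/3 ≈ 1046.3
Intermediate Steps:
g(q, S) = S*q
L = 4 (L = 4 + 0 = 4)
d(v, l) = -9 (d(v, l) = -9 + 0 = -9)
R(C) = -C/3 - C²/3 (R(C) = -(C*C + C)/3 = -(C² + C)/3 = -(C + C²)/3 = -C/3 - C²/3)
R(L) - 117*d(11, 7) = -⅓*4*(1 + 4) - 117*(-9) = -⅓*4*5 + 1053 = -20/3 + 1053 = 3139/3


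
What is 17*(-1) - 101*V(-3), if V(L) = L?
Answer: 286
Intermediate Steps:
17*(-1) - 101*V(-3) = 17*(-1) - 101*(-3) = -17 + 303 = 286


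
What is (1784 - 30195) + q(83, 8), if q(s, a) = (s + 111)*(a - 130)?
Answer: -52079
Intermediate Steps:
q(s, a) = (-130 + a)*(111 + s) (q(s, a) = (111 + s)*(-130 + a) = (-130 + a)*(111 + s))
(1784 - 30195) + q(83, 8) = (1784 - 30195) + (-14430 - 130*83 + 111*8 + 8*83) = -28411 + (-14430 - 10790 + 888 + 664) = -28411 - 23668 = -52079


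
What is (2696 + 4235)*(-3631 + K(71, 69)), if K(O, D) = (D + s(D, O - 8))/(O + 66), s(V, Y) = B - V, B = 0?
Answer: -25166461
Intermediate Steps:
s(V, Y) = -V (s(V, Y) = 0 - V = -V)
K(O, D) = 0 (K(O, D) = (D - D)/(O + 66) = 0/(66 + O) = 0)
(2696 + 4235)*(-3631 + K(71, 69)) = (2696 + 4235)*(-3631 + 0) = 6931*(-3631) = -25166461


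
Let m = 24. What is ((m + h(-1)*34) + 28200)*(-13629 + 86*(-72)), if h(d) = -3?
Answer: -557406162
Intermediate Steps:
((m + h(-1)*34) + 28200)*(-13629 + 86*(-72)) = ((24 - 3*34) + 28200)*(-13629 + 86*(-72)) = ((24 - 102) + 28200)*(-13629 - 6192) = (-78 + 28200)*(-19821) = 28122*(-19821) = -557406162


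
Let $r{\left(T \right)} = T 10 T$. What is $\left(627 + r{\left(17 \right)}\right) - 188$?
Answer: $3329$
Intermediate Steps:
$r{\left(T \right)} = 10 T^{2}$
$\left(627 + r{\left(17 \right)}\right) - 188 = \left(627 + 10 \cdot 17^{2}\right) - 188 = \left(627 + 10 \cdot 289\right) - 188 = \left(627 + 2890\right) - 188 = 3517 - 188 = 3329$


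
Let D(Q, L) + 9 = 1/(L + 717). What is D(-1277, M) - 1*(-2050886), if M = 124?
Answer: 1724787558/841 ≈ 2.0509e+6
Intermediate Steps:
D(Q, L) = -9 + 1/(717 + L) (D(Q, L) = -9 + 1/(L + 717) = -9 + 1/(717 + L))
D(-1277, M) - 1*(-2050886) = (-6452 - 9*124)/(717 + 124) - 1*(-2050886) = (-6452 - 1116)/841 + 2050886 = (1/841)*(-7568) + 2050886 = -7568/841 + 2050886 = 1724787558/841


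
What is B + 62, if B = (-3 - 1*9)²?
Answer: 206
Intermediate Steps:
B = 144 (B = (-3 - 9)² = (-12)² = 144)
B + 62 = 144 + 62 = 206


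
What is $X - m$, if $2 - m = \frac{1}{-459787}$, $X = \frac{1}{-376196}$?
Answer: $- \frac{345940896487}{172970030252} \approx -2.0$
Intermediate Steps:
$X = - \frac{1}{376196} \approx -2.6582 \cdot 10^{-6}$
$m = \frac{919575}{459787}$ ($m = 2 - \frac{1}{-459787} = 2 - - \frac{1}{459787} = 2 + \frac{1}{459787} = \frac{919575}{459787} \approx 2.0$)
$X - m = - \frac{1}{376196} - \frac{919575}{459787} = - \frac{345940896487}{172970030252}$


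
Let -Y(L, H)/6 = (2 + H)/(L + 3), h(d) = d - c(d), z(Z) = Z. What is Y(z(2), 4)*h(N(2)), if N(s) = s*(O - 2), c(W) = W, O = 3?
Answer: 0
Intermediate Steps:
N(s) = s (N(s) = s*(3 - 2) = s*1 = s)
h(d) = 0 (h(d) = d - d = 0)
Y(L, H) = -6*(2 + H)/(3 + L) (Y(L, H) = -6*(2 + H)/(L + 3) = -6*(2 + H)/(3 + L))
Y(z(2), 4)*h(N(2)) = (6*(-2 - 1*4)/(3 + 2))*0 = (6*(-2 - 4)/5)*0 = (6*(⅕)*(-6))*0 = -36/5*0 = 0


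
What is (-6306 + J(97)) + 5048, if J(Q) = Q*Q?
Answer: 8151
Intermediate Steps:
J(Q) = Q²
(-6306 + J(97)) + 5048 = (-6306 + 97²) + 5048 = (-6306 + 9409) + 5048 = 3103 + 5048 = 8151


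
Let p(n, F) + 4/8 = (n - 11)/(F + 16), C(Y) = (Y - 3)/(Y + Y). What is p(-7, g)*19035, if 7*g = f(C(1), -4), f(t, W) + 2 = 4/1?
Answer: -1161135/38 ≈ -30556.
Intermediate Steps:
C(Y) = (-3 + Y)/(2*Y) (C(Y) = (-3 + Y)/((2*Y)) = (-3 + Y)*(1/(2*Y)) = (-3 + Y)/(2*Y))
f(t, W) = 2 (f(t, W) = -2 + 4/1 = -2 + 4*1 = -2 + 4 = 2)
g = 2/7 (g = (1/7)*2 = 2/7 ≈ 0.28571)
p(n, F) = -1/2 + (-11 + n)/(16 + F) (p(n, F) = -1/2 + (n - 11)/(F + 16) = -1/2 + (-11 + n)/(16 + F))
p(-7, g)*19035 = ((-19 - 7 - 1/2*2/7)/(16 + 2/7))*19035 = ((-19 - 7 - 1/7)/(114/7))*19035 = ((7/114)*(-183/7))*19035 = -61/38*19035 = -1161135/38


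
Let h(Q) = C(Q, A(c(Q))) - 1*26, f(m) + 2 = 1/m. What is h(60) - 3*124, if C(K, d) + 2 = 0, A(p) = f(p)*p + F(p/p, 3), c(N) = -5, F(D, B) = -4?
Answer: -400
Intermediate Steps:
f(m) = -2 + 1/m
A(p) = -4 + p*(-2 + 1/p) (A(p) = (-2 + 1/p)*p - 4 = p*(-2 + 1/p) - 4 = -4 + p*(-2 + 1/p))
C(K, d) = -2 (C(K, d) = -2 + 0 = -2)
h(Q) = -28 (h(Q) = -2 - 1*26 = -2 - 26 = -28)
h(60) - 3*124 = -28 - 3*124 = -28 - 1*372 = -28 - 372 = -400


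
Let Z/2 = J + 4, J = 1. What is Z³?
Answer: 1000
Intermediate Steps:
Z = 10 (Z = 2*(1 + 4) = 2*5 = 10)
Z³ = 10³ = 1000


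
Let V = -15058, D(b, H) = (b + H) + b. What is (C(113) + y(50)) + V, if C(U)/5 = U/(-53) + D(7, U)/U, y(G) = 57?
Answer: -89871179/5989 ≈ -15006.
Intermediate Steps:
D(b, H) = H + 2*b (D(b, H) = (H + b) + b = H + 2*b)
C(U) = -5*U/53 + 5*(14 + U)/U (C(U) = 5*(U/(-53) + (U + 2*7)/U) = 5*(U*(-1/53) + (U + 14)/U) = 5*(-U/53 + (14 + U)/U) = -5*U/53 + 5*(14 + U)/U)
(C(113) + y(50)) + V = ((5 + 70/113 - 5/53*113) + 57) - 15058 = ((5 + 70*(1/113) - 565/53) + 57) - 15058 = ((5 + 70/113 - 565/53) + 57) - 15058 = (-30190/5989 + 57) - 15058 = 311183/5989 - 15058 = -89871179/5989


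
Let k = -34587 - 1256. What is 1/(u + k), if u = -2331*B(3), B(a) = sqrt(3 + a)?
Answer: -35843/1252119283 + 2331*sqrt(6)/1252119283 ≈ -2.4066e-5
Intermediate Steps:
k = -35843
u = -2331*sqrt(6) (u = -2331*sqrt(3 + 3) = -2331*sqrt(6) ≈ -5709.8)
1/(u + k) = 1/(-2331*sqrt(6) - 35843) = 1/(-35843 - 2331*sqrt(6))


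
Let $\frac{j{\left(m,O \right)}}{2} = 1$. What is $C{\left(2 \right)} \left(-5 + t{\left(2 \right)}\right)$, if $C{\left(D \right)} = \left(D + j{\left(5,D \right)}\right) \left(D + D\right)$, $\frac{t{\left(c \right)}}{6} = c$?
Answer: $112$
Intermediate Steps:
$j{\left(m,O \right)} = 2$ ($j{\left(m,O \right)} = 2 \cdot 1 = 2$)
$t{\left(c \right)} = 6 c$
$C{\left(D \right)} = 2 D \left(2 + D\right)$ ($C{\left(D \right)} = \left(D + 2\right) \left(D + D\right) = \left(2 + D\right) 2 D = 2 D \left(2 + D\right)$)
$C{\left(2 \right)} \left(-5 + t{\left(2 \right)}\right) = 2 \cdot 2 \left(2 + 2\right) \left(-5 + 6 \cdot 2\right) = 2 \cdot 2 \cdot 4 \left(-5 + 12\right) = 16 \cdot 7 = 112$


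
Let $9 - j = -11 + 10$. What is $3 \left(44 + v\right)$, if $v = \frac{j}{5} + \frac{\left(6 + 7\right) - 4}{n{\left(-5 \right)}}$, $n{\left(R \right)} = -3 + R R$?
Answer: $\frac{3063}{22} \approx 139.23$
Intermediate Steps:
$n{\left(R \right)} = -3 + R^{2}$
$j = 10$ ($j = 9 - \left(-11 + 10\right) = 9 - -1 = 9 + 1 = 10$)
$v = \frac{53}{22}$ ($v = \frac{10}{5} + \frac{\left(6 + 7\right) - 4}{-3 + \left(-5\right)^{2}} = 10 \cdot \frac{1}{5} + \frac{13 - 4}{-3 + 25} = 2 + \frac{9}{22} = \frac{53}{22} \approx 2.4091$)
$3 \left(44 + v\right) = 3 \left(44 + \frac{53}{22}\right) = 3 \cdot \frac{1021}{22} = \frac{3063}{22}$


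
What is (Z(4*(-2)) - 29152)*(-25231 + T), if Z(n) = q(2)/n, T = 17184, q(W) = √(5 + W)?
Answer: 234586144 + 8047*√7/8 ≈ 2.3459e+8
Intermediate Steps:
Z(n) = √7/n (Z(n) = √(5 + 2)/n = √7/n)
(Z(4*(-2)) - 29152)*(-25231 + T) = (√7/((4*(-2))) - 29152)*(-25231 + 17184) = (√7/(-8) - 29152)*(-8047) = (√7*(-⅛) - 29152)*(-8047) = (-√7/8 - 29152)*(-8047) = (-29152 - √7/8)*(-8047) = 234586144 + 8047*√7/8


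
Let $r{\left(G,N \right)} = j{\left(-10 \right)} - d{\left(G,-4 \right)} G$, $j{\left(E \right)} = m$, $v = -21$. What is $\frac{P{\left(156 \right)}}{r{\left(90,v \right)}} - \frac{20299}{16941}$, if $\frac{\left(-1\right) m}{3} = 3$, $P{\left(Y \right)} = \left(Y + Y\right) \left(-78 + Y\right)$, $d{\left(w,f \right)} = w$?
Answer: $- \frac{64097863}{15263841} \approx -4.1993$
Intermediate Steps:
$P{\left(Y \right)} = 2 Y \left(-78 + Y\right)$
$m = -9$ ($m = \left(-3\right) 3 = -9$)
$j{\left(E \right)} = -9$
$r{\left(G,N \right)} = -9 - G^{2}$ ($r{\left(G,N \right)} = -9 - G G = -9 - G^{2}$)
$\frac{P{\left(156 \right)}}{r{\left(90,v \right)}} - \frac{20299}{16941} = \frac{2 \cdot 156 \left(-78 + 156\right)}{-9 - 90^{2}} - \frac{20299}{16941} = \frac{2 \cdot 156 \cdot 78}{-9 - 8100} - \frac{20299}{16941} = \frac{24336}{-9 - 8100} - \frac{20299}{16941} = \frac{24336}{-8109} - \frac{20299}{16941} = 24336 \left(- \frac{1}{8109}\right) - \frac{20299}{16941} = - \frac{2704}{901} - \frac{20299}{16941} = - \frac{64097863}{15263841}$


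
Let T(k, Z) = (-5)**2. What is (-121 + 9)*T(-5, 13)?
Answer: -2800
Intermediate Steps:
T(k, Z) = 25
(-121 + 9)*T(-5, 13) = (-121 + 9)*25 = -112*25 = -2800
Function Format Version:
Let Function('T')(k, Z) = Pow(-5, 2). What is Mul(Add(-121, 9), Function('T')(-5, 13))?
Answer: -2800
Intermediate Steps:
Function('T')(k, Z) = 25
Mul(Add(-121, 9), Function('T')(-5, 13)) = Mul(Add(-121, 9), 25) = Mul(-112, 25) = -2800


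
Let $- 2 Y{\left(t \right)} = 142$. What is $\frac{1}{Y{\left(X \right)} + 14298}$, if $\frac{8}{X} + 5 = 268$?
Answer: $\frac{1}{14227} \approx 7.0289 \cdot 10^{-5}$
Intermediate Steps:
$X = \frac{8}{263}$ ($X = \frac{8}{-5 + 268} = \frac{8}{263} \approx 0.030418$)
$Y{\left(t \right)} = -71$ ($Y{\left(t \right)} = \left(- \frac{1}{2}\right) 142 = -71$)
$\frac{1}{Y{\left(X \right)} + 14298} = \frac{1}{-71 + 14298} = \frac{1}{14227}$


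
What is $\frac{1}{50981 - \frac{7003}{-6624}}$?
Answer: $\frac{6624}{337705147} \approx 1.9615 \cdot 10^{-5}$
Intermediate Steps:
$\frac{1}{50981 - \frac{7003}{-6624}} = \frac{1}{50981 - - \frac{7003}{6624}} = \frac{1}{50981 + \frac{7003}{6624}} = \frac{1}{\frac{337705147}{6624}} = \frac{6624}{337705147}$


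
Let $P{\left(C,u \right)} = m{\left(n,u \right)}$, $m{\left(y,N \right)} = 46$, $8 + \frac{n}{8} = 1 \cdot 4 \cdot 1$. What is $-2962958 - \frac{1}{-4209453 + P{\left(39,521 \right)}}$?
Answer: $- \frac{12472296145905}{4209407} \approx -2.963 \cdot 10^{6}$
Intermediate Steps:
$n = -32$ ($n = -64 + 8 \cdot 1 \cdot 4 \cdot 1 = -64 + 8 \cdot 4 \cdot 1 = -64 + 8 \cdot 4 = -64 + 32 = -32$)
$P{\left(C,u \right)} = 46$
$-2962958 - \frac{1}{-4209453 + P{\left(39,521 \right)}} = -2962958 - \frac{1}{-4209453 + 46} = -2962958 - \frac{1}{-4209407} = -2962958 - - \frac{1}{4209407} = -2962958 + \frac{1}{4209407} = - \frac{12472296145905}{4209407}$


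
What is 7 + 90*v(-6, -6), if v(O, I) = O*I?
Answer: 3247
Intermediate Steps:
v(O, I) = I*O
7 + 90*v(-6, -6) = 7 + 90*(-6*(-6)) = 7 + 90*36 = 7 + 3240 = 3247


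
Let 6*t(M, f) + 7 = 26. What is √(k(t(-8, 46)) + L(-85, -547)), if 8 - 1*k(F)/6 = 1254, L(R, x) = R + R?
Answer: I*√7646 ≈ 87.441*I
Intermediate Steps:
t(M, f) = 19/6 (t(M, f) = -7/6 + (⅙)*26 = -7/6 + 13/3 = 19/6)
L(R, x) = 2*R
k(F) = -7476 (k(F) = 48 - 6*1254 = 48 - 7524 = -7476)
√(k(t(-8, 46)) + L(-85, -547)) = √(-7476 + 2*(-85)) = √(-7476 - 170) = √(-7646) = I*√7646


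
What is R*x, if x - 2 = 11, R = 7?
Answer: 91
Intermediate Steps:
x = 13 (x = 2 + 11 = 13)
R*x = 7*13 = 91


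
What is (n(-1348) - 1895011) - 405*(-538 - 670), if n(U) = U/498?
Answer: -350037653/249 ≈ -1.4058e+6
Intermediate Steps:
n(U) = U/498 (n(U) = U*(1/498) = U/498)
(n(-1348) - 1895011) - 405*(-538 - 670) = ((1/498)*(-1348) - 1895011) - 405*(-538 - 670) = (-674/249 - 1895011) - 405*(-1208) = -471858413/249 + 489240 = -350037653/249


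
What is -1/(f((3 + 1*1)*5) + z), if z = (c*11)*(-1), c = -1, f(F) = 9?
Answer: -1/20 ≈ -0.050000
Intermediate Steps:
z = 11 (z = -1*11*(-1) = -11*(-1) = 11)
-1/(f((3 + 1*1)*5) + z) = -1/(9 + 11) = -1/20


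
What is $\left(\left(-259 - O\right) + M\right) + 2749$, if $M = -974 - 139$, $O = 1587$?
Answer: $-210$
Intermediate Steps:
$M = -1113$ ($M = -974 - 139 = -1113$)
$\left(\left(-259 - O\right) + M\right) + 2749 = \left(\left(-259 - 1587\right) - 1113\right) + 2749 = \left(-1846 - 1113\right) + 2749 = -2959 + 2749 = -210$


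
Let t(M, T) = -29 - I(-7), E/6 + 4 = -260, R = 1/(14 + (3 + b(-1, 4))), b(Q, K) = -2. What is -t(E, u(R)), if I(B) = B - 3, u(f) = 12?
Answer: 19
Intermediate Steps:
R = 1/15 (R = 1/(14 + (3 - 2)) = 1/(14 + 1) = 1/15 ≈ 0.066667)
E = -1584 (E = -24 + 6*(-260) = -24 - 1560 = -1584)
I(B) = -3 + B
t(M, T) = -19 (t(M, T) = -29 - (-3 - 7) = -29 - 1*(-10) = -29 + 10 = -19)
-t(E, u(R)) = -1*(-19) = 19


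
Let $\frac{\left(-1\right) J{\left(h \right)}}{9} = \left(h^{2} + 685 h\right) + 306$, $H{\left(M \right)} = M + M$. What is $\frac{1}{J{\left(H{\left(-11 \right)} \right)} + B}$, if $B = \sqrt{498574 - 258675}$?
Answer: $\frac{128520}{16517150501} - \frac{\sqrt{239899}}{16517150501} \approx 7.7514 \cdot 10^{-6}$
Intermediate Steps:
$H{\left(M \right)} = 2 M$
$J{\left(h \right)} = -2754 - 6165 h - 9 h^{2}$ ($J{\left(h \right)} = - 9 \left(\left(h^{2} + 685 h\right) + 306\right) = - 9 \left(306 + h^{2} + 685 h\right) = -2754 - 6165 h - 9 h^{2}$)
$B = \sqrt{239899} \approx 489.79$
$\frac{1}{J{\left(H{\left(-11 \right)} \right)} + B} = \frac{1}{\left(-2754 - 6165 \cdot 2 \left(-11\right) - 9 \left(2 \left(-11\right)\right)^{2}\right) + \sqrt{239899}} = \frac{1}{\left(-2754 - -135630 - 9 \left(-22\right)^{2}\right) + \sqrt{239899}} = \frac{1}{\left(-2754 + 135630 - 4356\right) + \sqrt{239899}} = \frac{1}{128520 + \sqrt{239899}}$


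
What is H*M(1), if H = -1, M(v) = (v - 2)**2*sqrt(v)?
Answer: -1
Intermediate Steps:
M(v) = sqrt(v)*(-2 + v)**2 (M(v) = (-2 + v)**2*sqrt(v) = sqrt(v)*(-2 + v)**2)
H*M(1) = -sqrt(1)*(-2 + 1)**2 = -(-1)**2 = -1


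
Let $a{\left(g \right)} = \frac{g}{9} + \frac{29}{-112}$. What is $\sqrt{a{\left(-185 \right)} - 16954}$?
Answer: $\frac{i \sqrt{119774291}}{84} \approx 130.29 i$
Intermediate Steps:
$a{\left(g \right)} = - \frac{29}{112} + \frac{g}{9}$ ($a{\left(g \right)} = g \frac{1}{9} + 29 \left(- \frac{1}{112}\right) = \frac{g}{9} - \frac{29}{112} = - \frac{29}{112} + \frac{g}{9}$)
$\sqrt{a{\left(-185 \right)} - 16954} = \sqrt{\left(- \frac{29}{112} + \frac{1}{9} \left(-185\right)\right) - 16954} = \sqrt{\left(- \frac{29}{112} - \frac{185}{9}\right) - 16954} = \sqrt{- \frac{20981}{1008} - 16954} = \sqrt{- \frac{17110613}{1008}} = \frac{i \sqrt{119774291}}{84}$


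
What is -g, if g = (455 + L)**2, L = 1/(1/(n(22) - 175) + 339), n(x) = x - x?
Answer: -728600184834025/3519336976 ≈ -2.0703e+5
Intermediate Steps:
n(x) = 0
L = 175/59324 (L = 1/(1/(0 - 175) + 339) = 1/(1/(-175) + 339) = 1/(-1/175 + 339) = 1/(59324/175) = 175/59324 ≈ 0.0029499)
g = 728600184834025/3519336976 (g = (455 + 175/59324)**2 = (26992595/59324)**2 = 728600184834025/3519336976 ≈ 2.0703e+5)
-g = -1*728600184834025/3519336976 = -728600184834025/3519336976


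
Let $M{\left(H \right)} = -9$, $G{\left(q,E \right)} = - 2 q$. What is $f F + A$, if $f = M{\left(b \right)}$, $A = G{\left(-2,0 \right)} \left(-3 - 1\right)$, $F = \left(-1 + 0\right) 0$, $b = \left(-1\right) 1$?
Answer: $-16$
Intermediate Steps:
$b = -1$
$F = 0$ ($F = \left(-1\right) 0 = 0$)
$A = -16$ ($A = \left(-2\right) \left(-2\right) \left(-3 - 1\right) = 4 \left(-4\right) = -16$)
$f = -9$
$f F + A = \left(-9\right) 0 - 16 = 0 - 16 = -16$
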